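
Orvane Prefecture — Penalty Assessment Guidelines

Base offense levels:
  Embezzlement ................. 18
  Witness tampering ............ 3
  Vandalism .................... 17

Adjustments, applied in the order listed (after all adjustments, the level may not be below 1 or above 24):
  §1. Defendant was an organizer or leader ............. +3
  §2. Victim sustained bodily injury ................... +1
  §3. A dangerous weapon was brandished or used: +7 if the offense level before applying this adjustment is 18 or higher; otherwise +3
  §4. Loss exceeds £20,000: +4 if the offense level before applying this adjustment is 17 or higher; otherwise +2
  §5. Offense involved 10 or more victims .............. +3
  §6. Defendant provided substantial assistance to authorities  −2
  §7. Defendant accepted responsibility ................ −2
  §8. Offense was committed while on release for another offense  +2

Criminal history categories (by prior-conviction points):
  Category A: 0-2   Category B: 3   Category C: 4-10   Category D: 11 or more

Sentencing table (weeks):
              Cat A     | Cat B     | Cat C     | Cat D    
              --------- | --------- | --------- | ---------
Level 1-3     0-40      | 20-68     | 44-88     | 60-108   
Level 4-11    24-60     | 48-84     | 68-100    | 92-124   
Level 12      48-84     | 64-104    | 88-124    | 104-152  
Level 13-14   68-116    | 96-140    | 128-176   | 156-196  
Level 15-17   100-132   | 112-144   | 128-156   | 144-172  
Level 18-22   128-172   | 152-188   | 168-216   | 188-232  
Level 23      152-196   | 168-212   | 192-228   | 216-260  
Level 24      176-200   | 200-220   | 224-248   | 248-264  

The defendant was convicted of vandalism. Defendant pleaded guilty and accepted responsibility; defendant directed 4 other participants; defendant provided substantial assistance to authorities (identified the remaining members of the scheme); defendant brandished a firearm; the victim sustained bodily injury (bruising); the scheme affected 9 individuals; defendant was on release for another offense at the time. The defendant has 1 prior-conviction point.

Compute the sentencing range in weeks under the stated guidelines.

176-200 weeks

Base offense level for vandalism: 17.
§1 applies: 17 + 3 = 20.
§2 applies: 20 + 1 = 21.
§3 applies (level before this adjustment is 21 ≥ 18, so +7): 21 + 7 = 28.
§5 does not apply.
§6 applies: 28 − 2 = 26.
§7 applies: 26 − 2 = 24.
§8 applies: 24 + 2 = 26.
Level 26 exceeds the maximum of 24; capped at 24.
Final offense level: 24.
Criminal history: 1 prior point → Category A (0-2).
Level 24 falls in the 24 band.
Grid: Level 24 × Category A = 176-200 weeks.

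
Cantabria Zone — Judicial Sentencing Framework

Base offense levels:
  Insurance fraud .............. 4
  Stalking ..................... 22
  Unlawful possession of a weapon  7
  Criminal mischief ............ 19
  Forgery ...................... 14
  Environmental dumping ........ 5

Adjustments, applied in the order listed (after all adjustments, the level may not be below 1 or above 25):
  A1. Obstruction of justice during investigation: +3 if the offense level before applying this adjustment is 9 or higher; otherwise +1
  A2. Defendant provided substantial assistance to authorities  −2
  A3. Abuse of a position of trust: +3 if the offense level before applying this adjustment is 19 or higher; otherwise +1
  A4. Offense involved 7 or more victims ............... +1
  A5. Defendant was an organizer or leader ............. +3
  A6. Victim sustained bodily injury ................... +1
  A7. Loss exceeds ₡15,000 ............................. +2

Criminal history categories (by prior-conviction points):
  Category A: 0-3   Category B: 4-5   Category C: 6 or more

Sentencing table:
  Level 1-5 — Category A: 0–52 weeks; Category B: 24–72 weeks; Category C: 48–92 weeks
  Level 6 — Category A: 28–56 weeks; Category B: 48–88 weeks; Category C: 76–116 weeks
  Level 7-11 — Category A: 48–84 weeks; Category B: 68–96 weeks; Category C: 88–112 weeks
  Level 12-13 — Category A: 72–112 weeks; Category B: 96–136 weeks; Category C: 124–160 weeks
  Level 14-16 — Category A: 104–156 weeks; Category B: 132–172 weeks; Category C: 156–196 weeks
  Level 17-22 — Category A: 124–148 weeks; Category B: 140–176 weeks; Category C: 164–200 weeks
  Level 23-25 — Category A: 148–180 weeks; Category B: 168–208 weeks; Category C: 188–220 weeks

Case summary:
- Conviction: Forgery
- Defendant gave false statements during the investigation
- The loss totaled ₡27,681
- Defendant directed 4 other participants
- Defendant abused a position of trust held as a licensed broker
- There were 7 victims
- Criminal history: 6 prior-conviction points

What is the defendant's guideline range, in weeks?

Base offense level for forgery: 14.
A1 applies (level before this adjustment is 14 ≥ 9, so +3): 14 + 3 = 17.
A2 does not apply.
A3 applies (level before this adjustment is 17 < 19, so +1): 17 + 1 = 18.
A4 applies: 18 + 1 = 19.
A5 applies: 19 + 3 = 22.
A6 does not apply.
A7 applies: 22 + 2 = 24.
Final offense level: 24.
Criminal history: 6 prior points → Category C (6+).
Level 24 falls in the 23-25 band.
Grid: Level 23-25 × Category C = 188-220 weeks.

188-220 weeks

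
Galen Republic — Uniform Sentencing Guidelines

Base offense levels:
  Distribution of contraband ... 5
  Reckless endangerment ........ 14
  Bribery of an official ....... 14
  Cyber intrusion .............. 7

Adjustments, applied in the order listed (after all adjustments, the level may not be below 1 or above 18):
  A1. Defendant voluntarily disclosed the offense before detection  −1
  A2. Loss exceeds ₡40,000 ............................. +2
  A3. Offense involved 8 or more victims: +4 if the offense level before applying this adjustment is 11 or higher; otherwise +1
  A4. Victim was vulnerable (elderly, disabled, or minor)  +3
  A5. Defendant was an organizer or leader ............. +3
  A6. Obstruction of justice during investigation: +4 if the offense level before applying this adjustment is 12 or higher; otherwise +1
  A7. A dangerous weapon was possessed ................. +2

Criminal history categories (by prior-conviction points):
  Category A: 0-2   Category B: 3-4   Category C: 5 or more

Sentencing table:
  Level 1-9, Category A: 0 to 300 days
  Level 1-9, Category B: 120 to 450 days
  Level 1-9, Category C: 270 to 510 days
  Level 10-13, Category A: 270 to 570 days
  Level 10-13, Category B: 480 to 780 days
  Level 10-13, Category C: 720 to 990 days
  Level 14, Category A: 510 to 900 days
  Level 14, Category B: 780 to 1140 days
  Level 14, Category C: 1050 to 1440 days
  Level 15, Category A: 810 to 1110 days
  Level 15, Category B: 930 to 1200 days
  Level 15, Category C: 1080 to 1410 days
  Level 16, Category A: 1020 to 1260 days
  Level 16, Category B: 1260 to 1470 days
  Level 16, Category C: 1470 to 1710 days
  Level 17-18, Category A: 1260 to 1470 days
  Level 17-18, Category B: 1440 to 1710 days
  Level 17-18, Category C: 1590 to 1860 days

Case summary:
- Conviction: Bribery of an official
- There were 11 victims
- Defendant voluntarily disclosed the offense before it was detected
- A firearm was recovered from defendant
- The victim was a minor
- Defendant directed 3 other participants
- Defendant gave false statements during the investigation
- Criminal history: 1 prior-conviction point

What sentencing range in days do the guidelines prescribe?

1260-1470 days

Base offense level for bribery of an official: 14.
A1 applies: 14 − 1 = 13.
A3 applies (level before this adjustment is 13 ≥ 11, so +4): 13 + 4 = 17.
A4 applies: 17 + 3 = 20.
A5 applies: 20 + 3 = 23.
A6 applies (level before this adjustment is 23 ≥ 12, so +4): 23 + 4 = 27.
A7 applies: 27 + 2 = 29.
Level 29 exceeds the maximum of 18; capped at 18.
Final offense level: 18.
Criminal history: 1 prior point → Category A (0-2).
Level 18 falls in the 17-18 band.
Grid: Level 17-18 × Category A = 1260-1470 days.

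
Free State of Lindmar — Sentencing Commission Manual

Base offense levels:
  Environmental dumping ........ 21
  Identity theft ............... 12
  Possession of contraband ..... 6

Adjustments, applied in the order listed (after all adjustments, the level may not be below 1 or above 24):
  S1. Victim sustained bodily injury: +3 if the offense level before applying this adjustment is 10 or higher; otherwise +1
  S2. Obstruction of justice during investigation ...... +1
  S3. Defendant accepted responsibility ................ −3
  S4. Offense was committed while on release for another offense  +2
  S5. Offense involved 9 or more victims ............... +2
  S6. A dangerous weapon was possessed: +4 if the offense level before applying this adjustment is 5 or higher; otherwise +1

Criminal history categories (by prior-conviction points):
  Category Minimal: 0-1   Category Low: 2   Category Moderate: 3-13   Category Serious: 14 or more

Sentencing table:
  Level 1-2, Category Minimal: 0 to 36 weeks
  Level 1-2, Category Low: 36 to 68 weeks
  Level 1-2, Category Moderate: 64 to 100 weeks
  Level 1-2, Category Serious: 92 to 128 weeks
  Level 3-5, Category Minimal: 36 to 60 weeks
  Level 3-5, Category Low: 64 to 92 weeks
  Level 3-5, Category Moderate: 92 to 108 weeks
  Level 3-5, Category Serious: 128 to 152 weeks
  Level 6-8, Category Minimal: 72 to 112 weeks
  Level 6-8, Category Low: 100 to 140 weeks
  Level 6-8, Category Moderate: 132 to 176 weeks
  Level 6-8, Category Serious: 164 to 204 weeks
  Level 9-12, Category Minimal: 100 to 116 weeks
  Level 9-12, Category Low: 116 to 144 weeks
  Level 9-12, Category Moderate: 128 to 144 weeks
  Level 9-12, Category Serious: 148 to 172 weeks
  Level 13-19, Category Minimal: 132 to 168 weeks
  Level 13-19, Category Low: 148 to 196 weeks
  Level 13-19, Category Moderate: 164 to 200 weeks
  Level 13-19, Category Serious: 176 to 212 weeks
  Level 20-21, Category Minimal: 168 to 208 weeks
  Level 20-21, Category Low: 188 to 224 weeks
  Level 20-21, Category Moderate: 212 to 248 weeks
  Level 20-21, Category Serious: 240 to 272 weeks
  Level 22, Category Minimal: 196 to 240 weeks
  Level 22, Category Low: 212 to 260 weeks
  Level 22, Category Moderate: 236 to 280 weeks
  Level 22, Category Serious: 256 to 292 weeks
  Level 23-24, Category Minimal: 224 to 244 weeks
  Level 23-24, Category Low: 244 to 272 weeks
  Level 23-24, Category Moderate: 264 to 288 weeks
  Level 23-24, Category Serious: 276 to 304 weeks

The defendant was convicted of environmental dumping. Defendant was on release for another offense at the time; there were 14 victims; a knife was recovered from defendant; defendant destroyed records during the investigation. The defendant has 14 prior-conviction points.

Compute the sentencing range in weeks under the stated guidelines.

Base offense level for environmental dumping: 21.
S1 does not apply.
S2 applies: 21 + 1 = 22.
S4 applies: 22 + 2 = 24.
S5 applies: 24 + 2 = 26.
S6 applies (level before this adjustment is 26 ≥ 5, so +4): 26 + 4 = 30.
Level 30 exceeds the maximum of 24; capped at 24.
Final offense level: 24.
Criminal history: 14 prior points → Category Serious (14+).
Level 24 falls in the 23-24 band.
Grid: Level 23-24 × Category Serious = 276-304 weeks.

276-304 weeks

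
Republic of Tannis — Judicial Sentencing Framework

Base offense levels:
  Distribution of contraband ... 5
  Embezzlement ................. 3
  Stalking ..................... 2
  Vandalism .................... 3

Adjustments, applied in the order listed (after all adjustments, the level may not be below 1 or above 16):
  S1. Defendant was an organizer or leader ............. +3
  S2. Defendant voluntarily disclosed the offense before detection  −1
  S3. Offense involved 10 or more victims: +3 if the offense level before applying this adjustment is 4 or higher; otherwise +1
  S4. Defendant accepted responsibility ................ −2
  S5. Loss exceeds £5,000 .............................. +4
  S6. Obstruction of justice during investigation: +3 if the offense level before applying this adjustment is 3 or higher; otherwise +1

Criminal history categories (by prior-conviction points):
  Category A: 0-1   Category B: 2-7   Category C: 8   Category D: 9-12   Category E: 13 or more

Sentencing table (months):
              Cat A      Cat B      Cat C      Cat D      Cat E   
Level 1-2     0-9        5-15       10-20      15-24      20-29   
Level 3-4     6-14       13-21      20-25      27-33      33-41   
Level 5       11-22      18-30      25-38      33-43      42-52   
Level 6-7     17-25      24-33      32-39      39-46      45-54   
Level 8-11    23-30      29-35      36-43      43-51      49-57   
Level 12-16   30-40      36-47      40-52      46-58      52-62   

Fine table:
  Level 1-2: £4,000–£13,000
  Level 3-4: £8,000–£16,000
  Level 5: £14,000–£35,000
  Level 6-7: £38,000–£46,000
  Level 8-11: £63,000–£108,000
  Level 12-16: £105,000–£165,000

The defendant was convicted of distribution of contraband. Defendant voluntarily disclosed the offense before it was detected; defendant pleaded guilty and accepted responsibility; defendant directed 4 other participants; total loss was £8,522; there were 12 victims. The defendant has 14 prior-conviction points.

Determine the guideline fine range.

Base offense level for distribution of contraband: 5.
S1 applies: 5 + 3 = 8.
S2 applies: 8 − 1 = 7.
S3 applies (level before this adjustment is 7 ≥ 4, so +3): 7 + 3 = 10.
S4 applies: 10 − 2 = 8.
S5 applies: 8 + 4 = 12.
Final offense level: 12.
Level 12 falls in the 12-16 band.
Fine table: Level 12-16 → £105,000–£165,000.

£105,000–£165,000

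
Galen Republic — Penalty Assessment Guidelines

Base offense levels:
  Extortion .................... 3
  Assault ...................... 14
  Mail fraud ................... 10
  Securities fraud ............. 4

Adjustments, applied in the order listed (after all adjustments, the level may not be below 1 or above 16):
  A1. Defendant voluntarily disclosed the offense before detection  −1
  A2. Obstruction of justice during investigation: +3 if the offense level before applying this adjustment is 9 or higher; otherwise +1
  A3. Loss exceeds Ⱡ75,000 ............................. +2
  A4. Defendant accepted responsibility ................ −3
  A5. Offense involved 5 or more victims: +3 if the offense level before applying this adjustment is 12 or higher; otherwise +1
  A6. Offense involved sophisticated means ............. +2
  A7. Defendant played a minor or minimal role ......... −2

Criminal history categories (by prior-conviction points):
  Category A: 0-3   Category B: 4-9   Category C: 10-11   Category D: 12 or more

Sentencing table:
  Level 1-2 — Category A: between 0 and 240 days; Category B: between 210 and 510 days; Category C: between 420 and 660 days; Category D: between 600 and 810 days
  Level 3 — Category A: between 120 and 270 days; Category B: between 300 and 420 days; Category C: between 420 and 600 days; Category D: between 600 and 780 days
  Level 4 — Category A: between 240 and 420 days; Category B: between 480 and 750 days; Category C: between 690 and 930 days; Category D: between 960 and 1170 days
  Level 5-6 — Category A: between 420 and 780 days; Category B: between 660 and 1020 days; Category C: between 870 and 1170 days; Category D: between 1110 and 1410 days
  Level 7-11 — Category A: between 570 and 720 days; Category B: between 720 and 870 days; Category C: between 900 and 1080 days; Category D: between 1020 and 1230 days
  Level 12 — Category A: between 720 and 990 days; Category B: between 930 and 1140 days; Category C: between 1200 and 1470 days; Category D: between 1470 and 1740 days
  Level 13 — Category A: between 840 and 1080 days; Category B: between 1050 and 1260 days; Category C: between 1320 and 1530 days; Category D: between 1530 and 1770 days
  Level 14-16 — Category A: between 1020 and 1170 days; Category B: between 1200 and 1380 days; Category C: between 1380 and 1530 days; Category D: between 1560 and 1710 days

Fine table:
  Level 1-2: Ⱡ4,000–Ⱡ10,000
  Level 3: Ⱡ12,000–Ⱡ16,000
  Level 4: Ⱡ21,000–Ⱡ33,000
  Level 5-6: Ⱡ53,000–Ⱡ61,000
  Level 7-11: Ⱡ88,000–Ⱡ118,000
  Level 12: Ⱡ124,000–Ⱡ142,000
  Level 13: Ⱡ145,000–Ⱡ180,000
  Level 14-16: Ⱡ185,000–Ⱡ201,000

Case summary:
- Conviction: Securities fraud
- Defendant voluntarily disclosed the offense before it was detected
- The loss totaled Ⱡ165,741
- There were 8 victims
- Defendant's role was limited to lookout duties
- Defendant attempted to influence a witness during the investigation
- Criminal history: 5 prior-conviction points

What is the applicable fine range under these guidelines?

Base offense level for securities fraud: 4.
A1 applies: 4 − 1 = 3.
A2 applies (level before this adjustment is 3 < 9, so +1): 3 + 1 = 4.
A3 applies: 4 + 2 = 6.
A5 applies (level before this adjustment is 6 < 12, so +1): 6 + 1 = 7.
A7 applies: 7 − 2 = 5.
Final offense level: 5.
Level 5 falls in the 5-6 band.
Fine table: Level 5-6 → Ⱡ53,000–Ⱡ61,000.

Ⱡ53,000–Ⱡ61,000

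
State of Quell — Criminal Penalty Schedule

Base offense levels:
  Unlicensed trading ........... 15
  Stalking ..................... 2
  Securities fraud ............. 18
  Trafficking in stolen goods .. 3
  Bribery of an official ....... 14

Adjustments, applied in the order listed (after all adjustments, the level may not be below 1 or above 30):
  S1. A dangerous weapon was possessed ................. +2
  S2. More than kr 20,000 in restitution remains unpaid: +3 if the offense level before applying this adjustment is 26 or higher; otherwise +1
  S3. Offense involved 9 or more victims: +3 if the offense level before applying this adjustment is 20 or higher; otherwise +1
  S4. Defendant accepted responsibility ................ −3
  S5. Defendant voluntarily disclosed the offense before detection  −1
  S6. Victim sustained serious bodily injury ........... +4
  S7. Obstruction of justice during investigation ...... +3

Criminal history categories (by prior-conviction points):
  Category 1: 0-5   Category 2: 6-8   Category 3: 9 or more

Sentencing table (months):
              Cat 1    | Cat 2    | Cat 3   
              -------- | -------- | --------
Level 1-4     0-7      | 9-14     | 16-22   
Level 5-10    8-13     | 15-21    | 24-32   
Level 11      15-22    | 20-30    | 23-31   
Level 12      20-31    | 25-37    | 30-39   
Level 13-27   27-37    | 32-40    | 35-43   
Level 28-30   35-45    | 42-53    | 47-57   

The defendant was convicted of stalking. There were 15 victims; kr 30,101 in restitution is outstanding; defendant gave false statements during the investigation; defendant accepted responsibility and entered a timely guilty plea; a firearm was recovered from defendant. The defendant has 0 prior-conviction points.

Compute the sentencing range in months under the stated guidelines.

8-13 months

Base offense level for stalking: 2.
S1 applies: 2 + 2 = 4.
S2 applies (level before this adjustment is 4 < 26, so +1): 4 + 1 = 5.
S3 applies (level before this adjustment is 5 < 20, so +1): 5 + 1 = 6.
S4 applies: 6 − 3 = 3.
S5 does not apply.
S6 does not apply.
S7 applies: 3 + 3 = 6.
Final offense level: 6.
Criminal history: 0 prior points → Category 1 (0-5).
Level 6 falls in the 5-10 band.
Grid: Level 5-10 × Category 1 = 8-13 months.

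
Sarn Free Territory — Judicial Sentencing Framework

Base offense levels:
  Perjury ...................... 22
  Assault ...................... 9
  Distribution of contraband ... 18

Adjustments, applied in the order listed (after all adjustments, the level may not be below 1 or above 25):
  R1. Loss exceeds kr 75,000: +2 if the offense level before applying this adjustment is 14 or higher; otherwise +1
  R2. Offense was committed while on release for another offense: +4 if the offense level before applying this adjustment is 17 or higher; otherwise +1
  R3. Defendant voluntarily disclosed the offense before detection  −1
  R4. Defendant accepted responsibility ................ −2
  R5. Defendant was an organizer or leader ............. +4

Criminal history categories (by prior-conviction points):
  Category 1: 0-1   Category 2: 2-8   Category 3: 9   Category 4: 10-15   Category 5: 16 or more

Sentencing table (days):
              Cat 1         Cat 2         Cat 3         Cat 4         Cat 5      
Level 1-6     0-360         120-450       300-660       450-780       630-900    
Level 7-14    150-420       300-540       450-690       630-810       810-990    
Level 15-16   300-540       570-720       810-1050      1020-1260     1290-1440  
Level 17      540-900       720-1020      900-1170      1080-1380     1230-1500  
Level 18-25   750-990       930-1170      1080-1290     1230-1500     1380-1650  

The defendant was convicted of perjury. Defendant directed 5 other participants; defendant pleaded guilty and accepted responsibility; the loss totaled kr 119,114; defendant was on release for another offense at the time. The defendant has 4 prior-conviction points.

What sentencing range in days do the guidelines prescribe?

930-1170 days

Base offense level for perjury: 22.
R1 applies (level before this adjustment is 22 ≥ 14, so +2): 22 + 2 = 24.
R2 applies (level before this adjustment is 24 ≥ 17, so +4): 24 + 4 = 28.
R4 applies: 28 − 2 = 26.
R5 applies: 26 + 4 = 30.
Level 30 exceeds the maximum of 25; capped at 25.
Final offense level: 25.
Criminal history: 4 prior points → Category 2 (2-8).
Level 25 falls in the 18-25 band.
Grid: Level 18-25 × Category 2 = 930-1170 days.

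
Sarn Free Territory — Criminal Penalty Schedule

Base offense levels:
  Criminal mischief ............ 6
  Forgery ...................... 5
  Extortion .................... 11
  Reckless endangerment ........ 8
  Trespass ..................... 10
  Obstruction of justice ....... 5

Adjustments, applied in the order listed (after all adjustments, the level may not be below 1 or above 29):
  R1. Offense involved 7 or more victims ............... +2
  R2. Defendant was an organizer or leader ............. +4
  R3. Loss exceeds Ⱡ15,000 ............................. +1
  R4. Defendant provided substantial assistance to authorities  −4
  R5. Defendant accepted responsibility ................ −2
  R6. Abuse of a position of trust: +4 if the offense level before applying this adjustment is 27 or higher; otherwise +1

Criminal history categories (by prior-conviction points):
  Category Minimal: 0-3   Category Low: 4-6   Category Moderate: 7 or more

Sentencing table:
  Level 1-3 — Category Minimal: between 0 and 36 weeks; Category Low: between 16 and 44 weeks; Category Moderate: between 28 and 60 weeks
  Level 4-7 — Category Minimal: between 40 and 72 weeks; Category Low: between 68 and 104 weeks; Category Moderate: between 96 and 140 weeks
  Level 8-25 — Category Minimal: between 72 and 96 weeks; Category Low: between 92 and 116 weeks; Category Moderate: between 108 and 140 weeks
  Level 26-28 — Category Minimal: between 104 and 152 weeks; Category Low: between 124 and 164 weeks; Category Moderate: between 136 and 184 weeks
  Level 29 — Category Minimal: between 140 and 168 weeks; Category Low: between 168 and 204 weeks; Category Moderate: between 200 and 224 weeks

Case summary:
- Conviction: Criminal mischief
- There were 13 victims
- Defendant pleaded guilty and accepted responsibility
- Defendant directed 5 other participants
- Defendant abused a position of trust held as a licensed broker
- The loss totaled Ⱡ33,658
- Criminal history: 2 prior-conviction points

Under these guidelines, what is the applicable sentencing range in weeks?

72-96 weeks

Base offense level for criminal mischief: 6.
R1 applies: 6 + 2 = 8.
R2 applies: 8 + 4 = 12.
R3 applies: 12 + 1 = 13.
R4 does not apply.
R5 applies: 13 − 2 = 11.
R6 applies (level before this adjustment is 11 < 27, so +1): 11 + 1 = 12.
Final offense level: 12.
Criminal history: 2 prior points → Category Minimal (0-3).
Level 12 falls in the 8-25 band.
Grid: Level 8-25 × Category Minimal = 72-96 weeks.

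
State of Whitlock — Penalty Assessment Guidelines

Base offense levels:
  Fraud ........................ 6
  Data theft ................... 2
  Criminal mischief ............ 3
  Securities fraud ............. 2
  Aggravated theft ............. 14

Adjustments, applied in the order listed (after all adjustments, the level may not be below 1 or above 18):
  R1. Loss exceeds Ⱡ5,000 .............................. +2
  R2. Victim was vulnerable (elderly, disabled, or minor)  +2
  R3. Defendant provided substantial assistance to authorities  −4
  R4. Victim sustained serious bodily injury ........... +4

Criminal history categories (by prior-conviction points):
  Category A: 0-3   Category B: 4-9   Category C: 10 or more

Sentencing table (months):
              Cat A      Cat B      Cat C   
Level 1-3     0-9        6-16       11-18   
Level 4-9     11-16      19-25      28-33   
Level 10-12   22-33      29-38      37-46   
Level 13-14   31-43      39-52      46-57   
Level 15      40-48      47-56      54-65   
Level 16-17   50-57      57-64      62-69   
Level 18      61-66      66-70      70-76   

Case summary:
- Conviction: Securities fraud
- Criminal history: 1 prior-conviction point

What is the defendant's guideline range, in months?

Base offense level for securities fraud: 2.
Final offense level: 2.
Criminal history: 1 prior point → Category A (0-3).
Level 2 falls in the 1-3 band.
Grid: Level 1-3 × Category A = 0-9 months.

0-9 months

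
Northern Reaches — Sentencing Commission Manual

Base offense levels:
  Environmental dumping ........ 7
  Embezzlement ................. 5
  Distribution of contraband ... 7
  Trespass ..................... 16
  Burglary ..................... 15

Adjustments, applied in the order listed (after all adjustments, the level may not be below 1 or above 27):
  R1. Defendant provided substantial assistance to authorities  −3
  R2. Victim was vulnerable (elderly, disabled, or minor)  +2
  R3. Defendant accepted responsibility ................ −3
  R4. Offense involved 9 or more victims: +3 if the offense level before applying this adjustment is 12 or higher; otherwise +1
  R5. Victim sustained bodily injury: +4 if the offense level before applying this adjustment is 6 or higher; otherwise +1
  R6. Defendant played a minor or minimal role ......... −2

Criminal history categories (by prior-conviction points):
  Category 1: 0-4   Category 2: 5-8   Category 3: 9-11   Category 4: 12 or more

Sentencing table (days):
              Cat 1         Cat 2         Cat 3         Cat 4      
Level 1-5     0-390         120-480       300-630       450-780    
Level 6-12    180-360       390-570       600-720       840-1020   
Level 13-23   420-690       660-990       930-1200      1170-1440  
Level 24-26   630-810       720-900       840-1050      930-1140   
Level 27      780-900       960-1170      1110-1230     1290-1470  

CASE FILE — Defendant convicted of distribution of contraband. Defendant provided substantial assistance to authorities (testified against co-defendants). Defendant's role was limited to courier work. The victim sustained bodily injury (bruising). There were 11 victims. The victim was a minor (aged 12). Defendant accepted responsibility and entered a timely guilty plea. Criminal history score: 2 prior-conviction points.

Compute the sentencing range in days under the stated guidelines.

Base offense level for distribution of contraband: 7.
R1 applies: 7 − 3 = 4.
R2 applies: 4 + 2 = 6.
R3 applies: 6 − 3 = 3.
R4 applies (level before this adjustment is 3 < 12, so +1): 3 + 1 = 4.
R5 applies (level before this adjustment is 4 < 6, so +1): 4 + 1 = 5.
R6 applies: 5 − 2 = 3.
Final offense level: 3.
Criminal history: 2 prior points → Category 1 (0-4).
Level 3 falls in the 1-5 band.
Grid: Level 1-5 × Category 1 = 0-390 days.

0-390 days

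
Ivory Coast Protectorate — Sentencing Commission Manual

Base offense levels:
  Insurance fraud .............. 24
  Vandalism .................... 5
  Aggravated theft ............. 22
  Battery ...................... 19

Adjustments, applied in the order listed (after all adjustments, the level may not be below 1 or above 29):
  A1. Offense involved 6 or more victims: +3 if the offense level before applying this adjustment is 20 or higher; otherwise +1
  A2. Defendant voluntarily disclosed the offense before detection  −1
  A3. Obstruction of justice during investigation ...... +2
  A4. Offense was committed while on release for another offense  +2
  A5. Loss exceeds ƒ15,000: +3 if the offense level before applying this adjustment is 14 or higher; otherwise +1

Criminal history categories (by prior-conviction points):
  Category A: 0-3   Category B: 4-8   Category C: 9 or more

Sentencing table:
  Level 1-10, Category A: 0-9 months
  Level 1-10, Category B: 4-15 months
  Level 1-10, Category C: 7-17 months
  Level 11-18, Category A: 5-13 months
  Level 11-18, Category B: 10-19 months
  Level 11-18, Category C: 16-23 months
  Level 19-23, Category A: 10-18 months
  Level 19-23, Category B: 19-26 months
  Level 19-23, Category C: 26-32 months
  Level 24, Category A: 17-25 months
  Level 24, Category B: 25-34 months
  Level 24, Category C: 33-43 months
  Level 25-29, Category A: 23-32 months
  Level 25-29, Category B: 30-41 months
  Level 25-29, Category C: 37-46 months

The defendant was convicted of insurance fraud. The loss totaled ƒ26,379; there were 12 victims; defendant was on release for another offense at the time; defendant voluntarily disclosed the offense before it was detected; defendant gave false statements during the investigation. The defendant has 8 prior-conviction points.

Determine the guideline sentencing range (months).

Base offense level for insurance fraud: 24.
A1 applies (level before this adjustment is 24 ≥ 20, so +3): 24 + 3 = 27.
A2 applies: 27 − 1 = 26.
A3 applies: 26 + 2 = 28.
A4 applies: 28 + 2 = 30.
A5 applies (level before this adjustment is 30 ≥ 14, so +3): 30 + 3 = 33.
Level 33 exceeds the maximum of 29; capped at 29.
Final offense level: 29.
Criminal history: 8 prior points → Category B (4-8).
Level 29 falls in the 25-29 band.
Grid: Level 25-29 × Category B = 30-41 months.

30-41 months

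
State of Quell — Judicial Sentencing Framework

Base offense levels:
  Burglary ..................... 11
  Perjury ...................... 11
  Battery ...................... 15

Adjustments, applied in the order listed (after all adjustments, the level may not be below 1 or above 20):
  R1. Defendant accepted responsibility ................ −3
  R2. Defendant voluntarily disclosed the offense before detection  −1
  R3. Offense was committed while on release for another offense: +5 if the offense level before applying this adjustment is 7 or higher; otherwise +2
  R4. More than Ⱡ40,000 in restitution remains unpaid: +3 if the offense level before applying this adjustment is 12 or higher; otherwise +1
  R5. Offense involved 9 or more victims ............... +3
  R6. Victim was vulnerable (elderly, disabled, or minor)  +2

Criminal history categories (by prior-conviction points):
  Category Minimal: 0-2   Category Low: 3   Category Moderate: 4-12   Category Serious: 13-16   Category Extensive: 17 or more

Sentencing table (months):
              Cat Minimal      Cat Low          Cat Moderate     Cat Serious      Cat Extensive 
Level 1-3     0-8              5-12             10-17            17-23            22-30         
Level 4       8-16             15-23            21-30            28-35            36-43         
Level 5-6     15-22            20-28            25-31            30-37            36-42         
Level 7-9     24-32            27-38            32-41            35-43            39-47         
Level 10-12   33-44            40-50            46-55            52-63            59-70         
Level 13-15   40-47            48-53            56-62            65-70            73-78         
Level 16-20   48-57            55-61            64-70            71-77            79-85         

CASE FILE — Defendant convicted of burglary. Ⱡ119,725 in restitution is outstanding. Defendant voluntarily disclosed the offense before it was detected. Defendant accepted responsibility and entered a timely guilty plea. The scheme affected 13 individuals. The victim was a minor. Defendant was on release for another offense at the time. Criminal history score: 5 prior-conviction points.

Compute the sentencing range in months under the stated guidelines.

Base offense level for burglary: 11.
R1 applies: 11 − 3 = 8.
R2 applies: 8 − 1 = 7.
R3 applies (level before this adjustment is 7 ≥ 7, so +5): 7 + 5 = 12.
R4 applies (level before this adjustment is 12 ≥ 12, so +3): 12 + 3 = 15.
R5 applies: 15 + 3 = 18.
R6 applies: 18 + 2 = 20.
Final offense level: 20.
Criminal history: 5 prior points → Category Moderate (4-12).
Level 20 falls in the 16-20 band.
Grid: Level 16-20 × Category Moderate = 64-70 months.

64-70 months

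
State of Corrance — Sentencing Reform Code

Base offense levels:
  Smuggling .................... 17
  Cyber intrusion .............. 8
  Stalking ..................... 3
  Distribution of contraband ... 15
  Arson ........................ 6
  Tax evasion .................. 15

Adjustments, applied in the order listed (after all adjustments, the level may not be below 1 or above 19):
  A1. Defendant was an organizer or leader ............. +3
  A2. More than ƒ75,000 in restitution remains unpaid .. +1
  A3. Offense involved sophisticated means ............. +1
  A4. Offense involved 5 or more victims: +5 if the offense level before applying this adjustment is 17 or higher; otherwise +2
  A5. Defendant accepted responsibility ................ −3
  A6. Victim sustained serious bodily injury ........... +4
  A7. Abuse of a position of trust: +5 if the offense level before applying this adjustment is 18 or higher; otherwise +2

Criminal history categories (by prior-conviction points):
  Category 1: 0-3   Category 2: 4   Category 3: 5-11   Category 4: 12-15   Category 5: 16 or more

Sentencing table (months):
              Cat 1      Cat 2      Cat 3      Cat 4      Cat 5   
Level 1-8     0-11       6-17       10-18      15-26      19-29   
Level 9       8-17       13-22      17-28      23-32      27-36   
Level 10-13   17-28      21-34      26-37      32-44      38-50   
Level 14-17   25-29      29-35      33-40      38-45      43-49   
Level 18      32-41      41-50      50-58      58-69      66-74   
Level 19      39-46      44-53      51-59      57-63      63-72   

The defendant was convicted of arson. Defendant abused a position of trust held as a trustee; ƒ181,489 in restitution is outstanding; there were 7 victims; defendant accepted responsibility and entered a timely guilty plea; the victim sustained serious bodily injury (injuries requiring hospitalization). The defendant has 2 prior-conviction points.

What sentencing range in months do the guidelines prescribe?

Base offense level for arson: 6.
A2 applies: 6 + 1 = 7.
A4 applies (level before this adjustment is 7 < 17, so +2): 7 + 2 = 9.
A5 applies: 9 − 3 = 6.
A6 applies: 6 + 4 = 10.
A7 applies (level before this adjustment is 10 < 18, so +2): 10 + 2 = 12.
Final offense level: 12.
Criminal history: 2 prior points → Category 1 (0-3).
Level 12 falls in the 10-13 band.
Grid: Level 10-13 × Category 1 = 17-28 months.

17-28 months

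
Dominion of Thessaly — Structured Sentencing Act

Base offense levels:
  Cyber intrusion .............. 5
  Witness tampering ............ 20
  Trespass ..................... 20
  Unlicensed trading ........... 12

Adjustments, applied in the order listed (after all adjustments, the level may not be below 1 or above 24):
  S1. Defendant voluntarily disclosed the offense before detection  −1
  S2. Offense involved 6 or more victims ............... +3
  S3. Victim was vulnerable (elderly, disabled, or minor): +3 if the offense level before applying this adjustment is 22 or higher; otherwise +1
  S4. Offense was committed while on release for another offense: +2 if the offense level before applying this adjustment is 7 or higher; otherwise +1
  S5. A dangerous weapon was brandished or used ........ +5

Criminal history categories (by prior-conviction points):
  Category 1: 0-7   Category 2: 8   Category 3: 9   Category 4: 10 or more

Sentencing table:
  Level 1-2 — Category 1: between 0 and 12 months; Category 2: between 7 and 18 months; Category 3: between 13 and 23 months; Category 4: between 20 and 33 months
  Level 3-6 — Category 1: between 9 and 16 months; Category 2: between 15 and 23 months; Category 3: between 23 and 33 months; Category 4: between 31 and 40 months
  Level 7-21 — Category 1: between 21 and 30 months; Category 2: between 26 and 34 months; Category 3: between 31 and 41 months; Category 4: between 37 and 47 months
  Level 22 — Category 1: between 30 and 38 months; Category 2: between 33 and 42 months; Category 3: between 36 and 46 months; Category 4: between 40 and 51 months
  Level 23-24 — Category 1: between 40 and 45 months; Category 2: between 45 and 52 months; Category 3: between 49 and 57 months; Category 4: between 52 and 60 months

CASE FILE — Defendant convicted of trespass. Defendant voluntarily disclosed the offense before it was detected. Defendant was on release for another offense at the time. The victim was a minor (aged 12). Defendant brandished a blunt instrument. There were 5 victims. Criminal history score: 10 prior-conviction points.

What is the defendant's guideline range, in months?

52-60 months

Base offense level for trespass: 20.
S1 applies: 20 − 1 = 19.
S3 applies (level before this adjustment is 19 < 22, so +1): 19 + 1 = 20.
S4 applies (level before this adjustment is 20 ≥ 7, so +2): 20 + 2 = 22.
S5 applies: 22 + 5 = 27.
Level 27 exceeds the maximum of 24; capped at 24.
Final offense level: 24.
Criminal history: 10 prior points → Category 4 (10+).
Level 24 falls in the 23-24 band.
Grid: Level 23-24 × Category 4 = 52-60 months.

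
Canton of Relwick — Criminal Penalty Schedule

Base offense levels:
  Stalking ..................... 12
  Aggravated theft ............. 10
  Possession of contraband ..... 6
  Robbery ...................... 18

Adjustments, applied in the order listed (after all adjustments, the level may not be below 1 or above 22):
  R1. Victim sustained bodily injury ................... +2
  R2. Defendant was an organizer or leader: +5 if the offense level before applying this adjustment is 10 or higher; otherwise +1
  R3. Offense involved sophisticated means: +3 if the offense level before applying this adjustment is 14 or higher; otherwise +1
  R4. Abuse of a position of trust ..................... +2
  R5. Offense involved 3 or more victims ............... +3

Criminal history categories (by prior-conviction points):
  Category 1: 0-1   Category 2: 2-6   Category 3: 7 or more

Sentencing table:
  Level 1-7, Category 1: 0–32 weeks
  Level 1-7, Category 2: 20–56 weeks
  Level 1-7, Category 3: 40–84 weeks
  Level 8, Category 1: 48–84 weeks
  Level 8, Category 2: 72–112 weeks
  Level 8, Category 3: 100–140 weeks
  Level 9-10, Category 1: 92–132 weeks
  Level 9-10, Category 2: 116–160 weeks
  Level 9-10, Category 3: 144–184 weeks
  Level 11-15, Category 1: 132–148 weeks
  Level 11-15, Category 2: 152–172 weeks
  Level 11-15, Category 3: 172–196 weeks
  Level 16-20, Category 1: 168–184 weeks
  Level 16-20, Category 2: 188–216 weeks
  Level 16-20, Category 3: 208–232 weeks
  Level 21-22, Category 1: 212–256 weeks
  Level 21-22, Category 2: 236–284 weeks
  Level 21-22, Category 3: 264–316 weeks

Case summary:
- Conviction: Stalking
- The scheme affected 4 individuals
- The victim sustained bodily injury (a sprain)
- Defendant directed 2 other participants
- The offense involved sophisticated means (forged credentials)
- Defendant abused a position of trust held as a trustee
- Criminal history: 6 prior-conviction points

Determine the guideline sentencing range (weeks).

236-284 weeks

Base offense level for stalking: 12.
R1 applies: 12 + 2 = 14.
R2 applies (level before this adjustment is 14 ≥ 10, so +5): 14 + 5 = 19.
R3 applies (level before this adjustment is 19 ≥ 14, so +3): 19 + 3 = 22.
R4 applies: 22 + 2 = 24.
R5 applies: 24 + 3 = 27.
Level 27 exceeds the maximum of 22; capped at 22.
Final offense level: 22.
Criminal history: 6 prior points → Category 2 (2-6).
Level 22 falls in the 21-22 band.
Grid: Level 21-22 × Category 2 = 236-284 weeks.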